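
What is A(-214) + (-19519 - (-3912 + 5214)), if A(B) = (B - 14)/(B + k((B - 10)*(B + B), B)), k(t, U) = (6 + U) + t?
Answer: -993682339/47725 ≈ -20821.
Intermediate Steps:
k(t, U) = 6 + U + t
A(B) = (-14 + B)/(6 + 2*B + 2*B*(-10 + B)) (A(B) = (B - 14)/(B + (6 + B + (B - 10)*(B + B))) = (-14 + B)/(B + (6 + B + (-10 + B)*(2*B))) = (-14 + B)/(B + (6 + B + 2*B*(-10 + B))) = (-14 + B)/(6 + 2*B + 2*B*(-10 + B)))
A(-214) + (-19519 - (-3912 + 5214)) = (-14 - 214)/(2*(3 + (-214)² - 9*(-214))) + (-19519 - (-3912 + 5214)) = (½)*(-228)/(3 + 45796 + 1926) + (-19519 - 1*1302) = (½)*(-228)/47725 + (-19519 - 1302) = (½)*(1/47725)*(-228) - 20821 = -114/47725 - 20821 = -993682339/47725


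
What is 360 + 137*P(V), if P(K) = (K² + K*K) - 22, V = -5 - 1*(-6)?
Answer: -2380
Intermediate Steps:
V = 1 (V = -5 + 6 = 1)
P(K) = -22 + 2*K² (P(K) = (K² + K²) - 22 = 2*K² - 22 = -22 + 2*K²)
360 + 137*P(V) = 360 + 137*(-22 + 2*1²) = 360 + 137*(-22 + 2*1) = 360 + 137*(-22 + 2) = 360 + 137*(-20) = 360 - 2740 = -2380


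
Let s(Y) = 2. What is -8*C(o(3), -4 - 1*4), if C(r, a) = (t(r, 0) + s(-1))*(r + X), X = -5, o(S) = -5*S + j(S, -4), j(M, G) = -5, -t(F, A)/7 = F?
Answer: 28400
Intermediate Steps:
t(F, A) = -7*F
o(S) = -5 - 5*S (o(S) = -5*S - 5 = -5 - 5*S)
C(r, a) = (-5 + r)*(2 - 7*r) (C(r, a) = (-7*r + 2)*(r - 5) = (2 - 7*r)*(-5 + r) = (-5 + r)*(2 - 7*r))
-8*C(o(3), -4 - 1*4) = -8*(-10 - 7*(-5 - 5*3)² + 37*(-5 - 5*3)) = -8*(-10 - 7*(-5 - 15)² + 37*(-5 - 15)) = -8*(-10 - 7*(-20)² + 37*(-20)) = -8*(-10 - 7*400 - 740) = -8*(-10 - 2800 - 740) = -8*(-3550) = 28400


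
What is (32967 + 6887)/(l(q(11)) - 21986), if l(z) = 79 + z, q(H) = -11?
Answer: -19927/10959 ≈ -1.8183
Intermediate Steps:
(32967 + 6887)/(l(q(11)) - 21986) = (32967 + 6887)/((79 - 11) - 21986) = 39854/(68 - 21986) = 39854/(-21918) = 39854*(-1/21918) = -19927/10959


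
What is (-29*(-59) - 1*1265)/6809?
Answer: 446/6809 ≈ 0.065502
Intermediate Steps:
(-29*(-59) - 1*1265)/6809 = (1711 - 1265)*(1/6809) = 446*(1/6809) = 446/6809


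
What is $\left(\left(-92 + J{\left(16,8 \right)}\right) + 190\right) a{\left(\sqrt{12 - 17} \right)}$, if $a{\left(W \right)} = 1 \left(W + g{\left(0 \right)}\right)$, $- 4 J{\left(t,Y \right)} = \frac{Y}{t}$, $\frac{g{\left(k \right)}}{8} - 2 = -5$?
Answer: $-2349 + \frac{783 i \sqrt{5}}{8} \approx -2349.0 + 218.86 i$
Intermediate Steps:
$g{\left(k \right)} = -24$ ($g{\left(k \right)} = 16 + 8 \left(-5\right) = 16 - 40 = -24$)
$J{\left(t,Y \right)} = - \frac{Y}{4 t}$ ($J{\left(t,Y \right)} = - \frac{Y \frac{1}{t}}{4} = - \frac{Y}{4 t}$)
$a{\left(W \right)} = -24 + W$ ($a{\left(W \right)} = 1 \left(W - 24\right) = 1 \left(-24 + W\right) = -24 + W$)
$\left(\left(-92 + J{\left(16,8 \right)}\right) + 190\right) a{\left(\sqrt{12 - 17} \right)} = \left(\left(-92 - \frac{2}{16}\right) + 190\right) \left(-24 + \sqrt{12 - 17}\right) = \left(\left(-92 - 2 \cdot \frac{1}{16}\right) + 190\right) \left(-24 + \sqrt{-5}\right) = \left(\left(-92 - \frac{1}{8}\right) + 190\right) \left(-24 + i \sqrt{5}\right) = \left(- \frac{737}{8} + 190\right) \left(-24 + i \sqrt{5}\right) = \frac{783 \left(-24 + i \sqrt{5}\right)}{8} = -2349 + \frac{783 i \sqrt{5}}{8}$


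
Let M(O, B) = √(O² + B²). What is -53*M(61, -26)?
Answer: -53*√4397 ≈ -3514.4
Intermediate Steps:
M(O, B) = √(B² + O²)
-53*M(61, -26) = -53*√((-26)² + 61²) = -53*√(676 + 3721) = -53*√4397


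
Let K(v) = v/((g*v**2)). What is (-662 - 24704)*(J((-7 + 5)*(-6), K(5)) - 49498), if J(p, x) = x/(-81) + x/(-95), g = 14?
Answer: 338155387361308/269325 ≈ 1.2556e+9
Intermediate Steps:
K(v) = 1/(14*v) (K(v) = v/((14*v**2)) = v*(1/(14*v**2)) = 1/(14*v))
J(p, x) = -176*x/7695 (J(p, x) = x*(-1/81) + x*(-1/95) = -x/81 - x/95 = -176*x/7695)
(-662 - 24704)*(J((-7 + 5)*(-6), K(5)) - 49498) = (-662 - 24704)*(-88/(53865*5) - 49498) = -25366*(-88/(53865*5) - 49498) = -25366*(-176/7695*1/70 - 49498) = -25366*(-88/269325 - 49498) = -25366*(-13331048938/269325) = 338155387361308/269325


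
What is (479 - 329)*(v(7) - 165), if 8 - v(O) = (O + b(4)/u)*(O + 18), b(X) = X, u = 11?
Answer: -562800/11 ≈ -51164.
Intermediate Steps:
v(O) = 8 - (18 + O)*(4/11 + O) (v(O) = 8 - (O + 4/11)*(O + 18) = 8 - (O + 4*(1/11))*(18 + O) = 8 - (O + 4/11)*(18 + O) = 8 - (4/11 + O)*(18 + O) = 8 - (18 + O)*(4/11 + O))
(479 - 329)*(v(7) - 165) = (479 - 329)*((16/11 - 1*7² - 202/11*7) - 165) = 150*((16/11 - 1*49 - 1414/11) - 165) = 150*((16/11 - 49 - 1414/11) - 165) = 150*(-1937/11 - 165) = 150*(-3752/11) = -562800/11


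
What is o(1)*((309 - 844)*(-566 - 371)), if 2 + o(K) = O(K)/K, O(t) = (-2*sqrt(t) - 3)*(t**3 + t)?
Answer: -6015540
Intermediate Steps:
O(t) = (-3 - 2*sqrt(t))*(t + t**3)
o(K) = -2 + (-3*K - 3*K**3 - 2*K**(3/2) - 2*K**(7/2))/K
o(1)*((309 - 844)*(-566 - 371)) = (-5 - 3*1**2 - 2*sqrt(1) - 2*1**(5/2))*((309 - 844)*(-566 - 371)) = (-5 - 3*1 - 2*1 - 2*1)*(-535*(-937)) = (-5 - 3 - 2 - 2)*501295 = -12*501295 = -6015540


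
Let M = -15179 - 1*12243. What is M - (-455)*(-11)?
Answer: -32427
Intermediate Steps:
M = -27422 (M = -15179 - 12243 = -27422)
M - (-455)*(-11) = -27422 - (-455)*(-11) = -27422 - 1*5005 = -27422 - 5005 = -32427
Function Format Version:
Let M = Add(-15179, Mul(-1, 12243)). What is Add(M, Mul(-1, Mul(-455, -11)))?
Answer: -32427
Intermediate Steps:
M = -27422 (M = Add(-15179, -12243) = -27422)
Add(M, Mul(-1, Mul(-455, -11))) = Add(-27422, Mul(-1, Mul(-455, -11))) = Add(-27422, Mul(-1, 5005)) = Add(-27422, -5005) = -32427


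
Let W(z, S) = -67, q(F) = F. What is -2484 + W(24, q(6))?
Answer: -2551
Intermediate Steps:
-2484 + W(24, q(6)) = -2484 - 67 = -2551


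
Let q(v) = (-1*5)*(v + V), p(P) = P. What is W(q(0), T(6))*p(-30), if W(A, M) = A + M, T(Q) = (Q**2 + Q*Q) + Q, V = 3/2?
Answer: -2115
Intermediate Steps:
V = 3/2 (V = 3*(1/2) = 3/2 ≈ 1.5000)
q(v) = -15/2 - 5*v (q(v) = (-1*5)*(v + 3/2) = -5*(3/2 + v) = -15/2 - 5*v)
T(Q) = Q + 2*Q**2 (T(Q) = (Q**2 + Q**2) + Q = 2*Q**2 + Q = Q + 2*Q**2)
W(q(0), T(6))*p(-30) = ((-15/2 - 5*0) + 6*(1 + 2*6))*(-30) = ((-15/2 + 0) + 6*(1 + 12))*(-30) = (-15/2 + 6*13)*(-30) = (-15/2 + 78)*(-30) = (141/2)*(-30) = -2115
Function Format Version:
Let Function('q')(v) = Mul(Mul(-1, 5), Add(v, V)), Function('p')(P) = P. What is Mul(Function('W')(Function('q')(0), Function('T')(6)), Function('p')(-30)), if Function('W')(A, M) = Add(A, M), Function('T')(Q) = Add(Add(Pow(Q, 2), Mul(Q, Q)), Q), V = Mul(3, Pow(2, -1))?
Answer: -2115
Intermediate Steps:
V = Rational(3, 2) (V = Mul(3, Rational(1, 2)) = Rational(3, 2) ≈ 1.5000)
Function('q')(v) = Add(Rational(-15, 2), Mul(-5, v)) (Function('q')(v) = Mul(Mul(-1, 5), Add(v, Rational(3, 2))) = Mul(-5, Add(Rational(3, 2), v)) = Add(Rational(-15, 2), Mul(-5, v)))
Function('T')(Q) = Add(Q, Mul(2, Pow(Q, 2))) (Function('T')(Q) = Add(Add(Pow(Q, 2), Pow(Q, 2)), Q) = Add(Mul(2, Pow(Q, 2)), Q) = Add(Q, Mul(2, Pow(Q, 2))))
Mul(Function('W')(Function('q')(0), Function('T')(6)), Function('p')(-30)) = Mul(Add(Add(Rational(-15, 2), Mul(-5, 0)), Mul(6, Add(1, Mul(2, 6)))), -30) = Mul(Add(Add(Rational(-15, 2), 0), Mul(6, Add(1, 12))), -30) = Mul(Add(Rational(-15, 2), Mul(6, 13)), -30) = Mul(Add(Rational(-15, 2), 78), -30) = Mul(Rational(141, 2), -30) = -2115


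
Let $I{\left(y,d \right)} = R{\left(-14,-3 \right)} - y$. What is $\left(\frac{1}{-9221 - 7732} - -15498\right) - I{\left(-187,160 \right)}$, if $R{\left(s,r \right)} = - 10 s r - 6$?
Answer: $\frac{266789360}{16953} \approx 15737.0$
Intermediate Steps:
$R{\left(s,r \right)} = -6 - 10 r s$ ($R{\left(s,r \right)} = - 10 r s - 6 = -6 - 10 r s$)
$I{\left(y,d \right)} = -426 - y$ ($I{\left(y,d \right)} = \left(-6 - \left(-30\right) \left(-14\right)\right) - y = \left(-6 - 420\right) - y = -426 - y$)
$\left(\frac{1}{-9221 - 7732} - -15498\right) - I{\left(-187,160 \right)} = \left(\frac{1}{-9221 - 7732} - -15498\right) - \left(-426 - -187\right) = \left(\frac{1}{-16953} + 15498\right) - \left(-426 + 187\right) = \left(- \frac{1}{16953} + 15498\right) - -239 = \frac{262737593}{16953} + 239 = \frac{266789360}{16953}$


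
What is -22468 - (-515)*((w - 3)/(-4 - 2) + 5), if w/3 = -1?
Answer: -19378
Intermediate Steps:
w = -3 (w = 3*(-1) = -3)
-22468 - (-515)*((w - 3)/(-4 - 2) + 5) = -22468 - (-515)*((-3 - 3)/(-4 - 2) + 5) = -22468 - (-515)*(-6/(-6) + 5) = -22468 - (-515)*(-6*(-1/6) + 5) = -22468 - (-515)*(1 + 5) = -22468 - (-515)*6 = -22468 - 515*(-6) = -22468 + 3090 = -19378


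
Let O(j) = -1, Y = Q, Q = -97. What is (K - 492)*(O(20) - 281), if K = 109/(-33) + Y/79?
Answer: 121678864/869 ≈ 1.4002e+5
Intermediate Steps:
Y = -97
K = -11812/2607 (K = 109/(-33) - 97/79 = 109*(-1/33) - 97*1/79 = -109/33 - 97/79 = -11812/2607 ≈ -4.5309)
(K - 492)*(O(20) - 281) = (-11812/2607 - 492)*(-1 - 281) = -1294456/2607*(-282) = 121678864/869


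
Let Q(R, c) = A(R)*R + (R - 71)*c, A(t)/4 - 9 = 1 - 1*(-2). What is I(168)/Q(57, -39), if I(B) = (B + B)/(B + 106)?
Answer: 28/74939 ≈ 0.00037364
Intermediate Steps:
A(t) = 48 (A(t) = 36 + 4*(1 - 1*(-2)) = 36 + 4*(1 + 2) = 36 + 4*3 = 36 + 12 = 48)
Q(R, c) = 48*R + c*(-71 + R) (Q(R, c) = 48*R + (R - 71)*c = 48*R + (-71 + R)*c = 48*R + c*(-71 + R))
I(B) = 2*B/(106 + B) (I(B) = (2*B)/(106 + B) = 2*B/(106 + B))
I(168)/Q(57, -39) = (2*168/(106 + 168))/(-71*(-39) + 48*57 + 57*(-39)) = (2*168/274)/(2769 + 2736 - 2223) = (2*168*(1/274))/3282 = (168/137)*(1/3282) = 28/74939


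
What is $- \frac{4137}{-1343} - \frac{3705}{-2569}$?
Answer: $\frac{15603768}{3450167} \approx 4.5226$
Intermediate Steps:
$- \frac{4137}{-1343} - \frac{3705}{-2569} = \left(-4137\right) \left(- \frac{1}{1343}\right) - - \frac{3705}{2569} = \frac{4137}{1343} + \frac{3705}{2569} = \frac{15603768}{3450167}$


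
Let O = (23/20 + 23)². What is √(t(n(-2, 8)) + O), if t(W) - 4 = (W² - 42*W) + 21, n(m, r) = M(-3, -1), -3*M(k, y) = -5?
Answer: √1947601/60 ≈ 23.259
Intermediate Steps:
M(k, y) = 5/3 (M(k, y) = -⅓*(-5) = 5/3)
n(m, r) = 5/3
t(W) = 25 + W² - 42*W (t(W) = 4 + ((W² - 42*W) + 21) = 4 + (21 + W² - 42*W) = 25 + W² - 42*W)
O = 233289/400 (O = (23*(1/20) + 23)² = (23/20 + 23)² = (483/20)² = 233289/400 ≈ 583.22)
√(t(n(-2, 8)) + O) = √((25 + (5/3)² - 42*5/3) + 233289/400) = √((25 + 25/9 - 70) + 233289/400) = √(-380/9 + 233289/400) = √(1947601/3600) = √1947601/60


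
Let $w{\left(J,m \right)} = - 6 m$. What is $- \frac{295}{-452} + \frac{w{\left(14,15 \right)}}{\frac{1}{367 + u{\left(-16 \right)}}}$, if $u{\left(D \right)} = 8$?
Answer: $- \frac{15254705}{452} \approx -33749.0$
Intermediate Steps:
$- \frac{295}{-452} + \frac{w{\left(14,15 \right)}}{\frac{1}{367 + u{\left(-16 \right)}}} = - \frac{295}{-452} + \frac{\left(-6\right) 15}{\frac{1}{367 + 8}} = \left(-295\right) \left(- \frac{1}{452}\right) - \frac{90}{\frac{1}{375}} = \frac{295}{452} - 90 \frac{1}{\frac{1}{375}} = \frac{295}{452} - 33750 = - \frac{15254705}{452}$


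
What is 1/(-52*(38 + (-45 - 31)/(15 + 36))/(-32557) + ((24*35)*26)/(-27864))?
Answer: -91796787/66597986 ≈ -1.3784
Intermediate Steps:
1/(-52*(38 + (-45 - 31)/(15 + 36))/(-32557) + ((24*35)*26)/(-27864)) = 1/(-52*(38 - 76/51)*(-1/32557) + (840*26)*(-1/27864)) = 1/(-52*(38 - 76*1/51)*(-1/32557) + 21840*(-1/27864)) = 1/(-52*(38 - 76/51)*(-1/32557) - 910/1161) = 1/(-52*1862/51*(-1/32557) - 910/1161) = 1/(-96824/51*(-1/32557) - 910/1161) = 1/(13832/237201 - 910/1161) = 1/(-66597986/91796787) = -91796787/66597986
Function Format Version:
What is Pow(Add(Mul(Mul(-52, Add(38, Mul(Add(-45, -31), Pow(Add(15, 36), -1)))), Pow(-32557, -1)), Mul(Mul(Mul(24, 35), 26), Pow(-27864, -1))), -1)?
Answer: Rational(-91796787, 66597986) ≈ -1.3784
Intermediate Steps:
Pow(Add(Mul(Mul(-52, Add(38, Mul(Add(-45, -31), Pow(Add(15, 36), -1)))), Pow(-32557, -1)), Mul(Mul(Mul(24, 35), 26), Pow(-27864, -1))), -1) = Pow(Add(Mul(Mul(-52, Add(38, Mul(-76, Pow(51, -1)))), Rational(-1, 32557)), Mul(Mul(840, 26), Rational(-1, 27864))), -1) = Pow(Add(Mul(Mul(-52, Add(38, Mul(-76, Rational(1, 51)))), Rational(-1, 32557)), Mul(21840, Rational(-1, 27864))), -1) = Pow(Add(Mul(Mul(-52, Add(38, Rational(-76, 51))), Rational(-1, 32557)), Rational(-910, 1161)), -1) = Pow(Add(Mul(Mul(-52, Rational(1862, 51)), Rational(-1, 32557)), Rational(-910, 1161)), -1) = Pow(Add(Mul(Rational(-96824, 51), Rational(-1, 32557)), Rational(-910, 1161)), -1) = Pow(Add(Rational(13832, 237201), Rational(-910, 1161)), -1) = Pow(Rational(-66597986, 91796787), -1) = Rational(-91796787, 66597986)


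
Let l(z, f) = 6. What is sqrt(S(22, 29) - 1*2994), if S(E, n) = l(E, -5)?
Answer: 6*I*sqrt(83) ≈ 54.663*I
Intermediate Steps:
S(E, n) = 6
sqrt(S(22, 29) - 1*2994) = sqrt(6 - 1*2994) = sqrt(6 - 2994) = sqrt(-2988) = 6*I*sqrt(83)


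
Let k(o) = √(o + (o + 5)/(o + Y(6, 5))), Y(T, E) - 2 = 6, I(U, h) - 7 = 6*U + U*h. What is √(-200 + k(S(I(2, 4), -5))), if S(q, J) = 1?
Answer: √(-1800 + 3*√15)/3 ≈ 14.096*I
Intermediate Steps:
I(U, h) = 7 + 6*U + U*h (I(U, h) = 7 + (6*U + U*h) = 7 + 6*U + U*h)
Y(T, E) = 8 (Y(T, E) = 2 + 6 = 8)
k(o) = √(o + (5 + o)/(8 + o)) (k(o) = √(o + (o + 5)/(o + 8)) = √(o + (5 + o)/(8 + o)))
√(-200 + k(S(I(2, 4), -5))) = √(-200 + √((5 + 1 + 1*(8 + 1))/(8 + 1))) = √(-200 + √((5 + 1 + 1*9)/9)) = √(-200 + √((5 + 1 + 9)/9)) = √(-200 + √((⅑)*15)) = √(-200 + √(5/3)) = √(-200 + √15/3)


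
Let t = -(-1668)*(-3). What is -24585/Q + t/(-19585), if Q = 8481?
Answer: -13304797/5033345 ≈ -2.6433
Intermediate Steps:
t = -5004 (t = -417*12 = -5004)
-24585/Q + t/(-19585) = -24585/8481 - 5004/(-19585) = -24585*1/8481 - 5004*(-1/19585) = -745/257 + 5004/19585 = -13304797/5033345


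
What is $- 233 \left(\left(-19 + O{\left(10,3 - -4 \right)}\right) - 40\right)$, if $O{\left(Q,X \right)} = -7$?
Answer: $15378$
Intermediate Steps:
$- 233 \left(\left(-19 + O{\left(10,3 - -4 \right)}\right) - 40\right) = - 233 \left(\left(-19 - 7\right) - 40\right) = - 233 \left(-26 - 40\right) = \left(-233\right) \left(-66\right) = 15378$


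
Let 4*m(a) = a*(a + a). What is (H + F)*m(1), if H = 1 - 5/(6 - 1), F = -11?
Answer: -11/2 ≈ -5.5000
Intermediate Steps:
m(a) = a²/2 (m(a) = (a*(a + a))/4 = (a*(2*a))/4 = (2*a²)/4 = a²/2)
H = 0 (H = 1 - 5/5 = 1 + (⅕)*(-5) = 1 - 1 = 0)
(H + F)*m(1) = (0 - 11)*((½)*1²) = -11/2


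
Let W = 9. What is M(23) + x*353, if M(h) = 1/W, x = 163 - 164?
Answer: -3176/9 ≈ -352.89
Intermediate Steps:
x = -1
M(h) = ⅑ (M(h) = 1/9 = ⅑)
M(23) + x*353 = ⅑ - 1*353 = ⅑ - 353 = -3176/9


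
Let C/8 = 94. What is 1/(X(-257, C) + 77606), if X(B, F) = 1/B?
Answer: 257/19944741 ≈ 1.2886e-5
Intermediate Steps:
C = 752 (C = 8*94 = 752)
1/(X(-257, C) + 77606) = 1/(1/(-257) + 77606) = 1/(-1/257 + 77606) = 1/(19944741/257) = 257/19944741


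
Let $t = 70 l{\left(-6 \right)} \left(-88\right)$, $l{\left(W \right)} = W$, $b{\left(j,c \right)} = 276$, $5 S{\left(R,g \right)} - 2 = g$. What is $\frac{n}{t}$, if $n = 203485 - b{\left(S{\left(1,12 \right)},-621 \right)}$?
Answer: $\frac{203209}{36960} \approx 5.4981$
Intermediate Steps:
$S{\left(R,g \right)} = \frac{2}{5} + \frac{g}{5}$
$n = 203209$ ($n = 203485 - 276 = 203209$)
$t = 36960$ ($t = 70 \left(-6\right) \left(-88\right) = \left(-420\right) \left(-88\right) = 36960$)
$\frac{n}{t} = \frac{203209}{36960}$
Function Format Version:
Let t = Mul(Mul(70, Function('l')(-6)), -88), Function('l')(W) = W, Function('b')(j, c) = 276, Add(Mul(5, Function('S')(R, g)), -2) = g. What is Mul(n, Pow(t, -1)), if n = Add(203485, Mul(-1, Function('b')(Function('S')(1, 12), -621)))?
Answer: Rational(203209, 36960) ≈ 5.4981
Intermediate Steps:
Function('S')(R, g) = Add(Rational(2, 5), Mul(Rational(1, 5), g))
n = 203209 (n = Add(203485, Mul(-1, 276)) = Add(203485, -276) = 203209)
t = 36960 (t = Mul(Mul(70, -6), -88) = Mul(-420, -88) = 36960)
Mul(n, Pow(t, -1)) = Mul(203209, Pow(36960, -1)) = Mul(203209, Rational(1, 36960)) = Rational(203209, 36960)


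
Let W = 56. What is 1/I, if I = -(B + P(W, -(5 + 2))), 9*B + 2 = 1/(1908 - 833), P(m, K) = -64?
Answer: 9675/621349 ≈ 0.015571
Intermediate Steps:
B = -2149/9675 (B = -2/9 + 1/(9*(1908 - 833)) = -2/9 + (1/9)/1075 = -2/9 + (1/9)*(1/1075) = -2/9 + 1/9675 = -2149/9675 ≈ -0.22212)
I = 621349/9675 (I = -(-2149/9675 - 64) = -1*(-621349/9675) = 621349/9675 ≈ 64.222)
1/I = 1/(621349/9675) = 9675/621349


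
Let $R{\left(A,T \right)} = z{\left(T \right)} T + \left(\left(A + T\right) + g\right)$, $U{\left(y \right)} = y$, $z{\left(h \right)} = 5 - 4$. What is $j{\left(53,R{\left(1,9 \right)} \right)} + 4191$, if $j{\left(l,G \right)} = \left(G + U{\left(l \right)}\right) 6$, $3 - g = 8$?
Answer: $4593$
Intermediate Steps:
$g = -5$ ($g = 3 - 8 = -5$)
$z{\left(h \right)} = 1$
$R{\left(A,T \right)} = -5 + A + 2 T$ ($R{\left(A,T \right)} = 1 T - \left(5 - A - T\right) = T + \left(-5 + A + T\right) = -5 + A + 2 T$)
$j{\left(l,G \right)} = 6 G + 6 l$ ($j{\left(l,G \right)} = \left(G + l\right) 6 = 6 G + 6 l$)
$j{\left(53,R{\left(1,9 \right)} \right)} + 4191 = \left(6 \left(-5 + 1 + 2 \cdot 9\right) + 6 \cdot 53\right) + 4191 = \left(6 \left(-5 + 1 + 18\right) + 318\right) + 4191 = \left(6 \cdot 14 + 318\right) + 4191 = \left(84 + 318\right) + 4191 = 402 + 4191 = 4593$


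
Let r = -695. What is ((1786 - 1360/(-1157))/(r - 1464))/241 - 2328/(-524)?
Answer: 350098409484/78863189873 ≈ 4.4393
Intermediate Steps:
((1786 - 1360/(-1157))/(r - 1464))/241 - 2328/(-524) = ((1786 - 1360/(-1157))/(-695 - 1464))/241 - 2328/(-524) = ((1786 - 1360*(-1/1157))/(-2159))*(1/241) - 2328*(-1/524) = ((1786 + 1360/1157)*(-1/2159))*(1/241) + 582/131 = ((2067762/1157)*(-1/2159))*(1/241) + 582/131 = -2067762/2497963*1/241 + 582/131 = -2067762/602009083 + 582/131 = 350098409484/78863189873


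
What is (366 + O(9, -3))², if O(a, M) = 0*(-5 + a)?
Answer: 133956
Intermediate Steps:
O(a, M) = 0
(366 + O(9, -3))² = (366 + 0)² = 366² = 133956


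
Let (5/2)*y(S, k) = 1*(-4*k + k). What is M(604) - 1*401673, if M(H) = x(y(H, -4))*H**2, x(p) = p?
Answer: 6747219/5 ≈ 1.3494e+6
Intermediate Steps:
y(S, k) = -6*k/5 (y(S, k) = 2*(1*(-4*k + k))/5 = 2*(1*(-3*k))/5 = 2*(-3*k)/5 = -6*k/5)
M(H) = 24*H**2/5 (M(H) = (-6/5*(-4))*H**2 = 24*H**2/5)
M(604) - 1*401673 = (24/5)*604**2 - 1*401673 = (24/5)*364816 - 401673 = 8755584/5 - 401673 = 6747219/5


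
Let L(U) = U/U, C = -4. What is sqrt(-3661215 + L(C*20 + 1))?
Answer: I*sqrt(3661214) ≈ 1913.4*I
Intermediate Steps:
L(U) = 1
sqrt(-3661215 + L(C*20 + 1)) = sqrt(-3661215 + 1) = sqrt(-3661214) = I*sqrt(3661214)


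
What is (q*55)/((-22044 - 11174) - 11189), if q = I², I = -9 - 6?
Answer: -1125/4037 ≈ -0.27867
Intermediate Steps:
I = -15
q = 225 (q = (-15)² = 225)
(q*55)/((-22044 - 11174) - 11189) = (225*55)/((-22044 - 11174) - 11189) = 12375/(-33218 - 11189) = 12375/(-44407) = 12375*(-1/44407) = -1125/4037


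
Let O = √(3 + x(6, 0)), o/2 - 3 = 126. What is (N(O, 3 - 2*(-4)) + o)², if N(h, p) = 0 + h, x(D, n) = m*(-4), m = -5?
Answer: (258 + √23)² ≈ 69062.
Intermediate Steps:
o = 258 (o = 6 + 2*126 = 6 + 252 = 258)
x(D, n) = 20 (x(D, n) = -5*(-4) = 20)
O = √23 (O = √(3 + 20) = √23 ≈ 4.7958)
N(h, p) = h
(N(O, 3 - 2*(-4)) + o)² = (√23 + 258)² = (258 + √23)²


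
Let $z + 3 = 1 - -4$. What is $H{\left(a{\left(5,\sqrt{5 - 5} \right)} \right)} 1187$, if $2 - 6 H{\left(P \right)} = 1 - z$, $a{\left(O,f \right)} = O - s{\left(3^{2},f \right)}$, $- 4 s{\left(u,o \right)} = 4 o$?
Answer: $\frac{1187}{2} \approx 593.5$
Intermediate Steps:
$s{\left(u,o \right)} = - o$ ($s{\left(u,o \right)} = - \frac{4 o}{4} = - o$)
$a{\left(O,f \right)} = O + f$ ($a{\left(O,f \right)} = O - - f = O + f$)
$z = 2$ ($z = -3 + \left(1 - -4\right) = -3 + \left(1 + 4\right) = -3 + 5 = 2$)
$H{\left(P \right)} = \frac{1}{2}$ ($H{\left(P \right)} = \frac{1}{3} - \frac{1 - 2}{6} = \frac{1}{3} - - \frac{1}{6} = \frac{1}{3} + \frac{1}{6} = \frac{1}{2}$)
$H{\left(a{\left(5,\sqrt{5 - 5} \right)} \right)} 1187 = \frac{1}{2} \cdot 1187 = \frac{1187}{2}$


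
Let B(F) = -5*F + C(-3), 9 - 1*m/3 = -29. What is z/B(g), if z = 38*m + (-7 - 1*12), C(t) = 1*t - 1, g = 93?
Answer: -4313/469 ≈ -9.1962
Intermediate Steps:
C(t) = -1 + t (C(t) = t - 1 = -1 + t)
m = 114 (m = 27 - 3*(-29) = 27 + 87 = 114)
z = 4313 (z = 38*114 + (-7 - 1*12) = 4332 + (-7 - 12) = 4332 - 19 = 4313)
B(F) = -4 - 5*F (B(F) = -5*F + (-1 - 3) = -5*F - 4 = -4 - 5*F)
z/B(g) = 4313/(-4 - 5*93) = 4313/(-4 - 465) = 4313/(-469) = 4313*(-1/469) = -4313/469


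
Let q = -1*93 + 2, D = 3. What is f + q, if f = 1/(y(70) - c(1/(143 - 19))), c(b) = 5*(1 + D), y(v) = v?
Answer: -4549/50 ≈ -90.980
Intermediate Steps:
c(b) = 20 (c(b) = 5*(1 + 3) = 5*4 = 20)
q = -91 (q = -93 + 2 = -91)
f = 1/50 (f = 1/(70 - 1*20) = 1/(70 - 20) = 1/50 ≈ 0.020000)
f + q = 1/50 - 91 = -4549/50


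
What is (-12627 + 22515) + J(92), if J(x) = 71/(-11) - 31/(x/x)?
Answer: 108356/11 ≈ 9850.5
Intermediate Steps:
J(x) = -412/11 (J(x) = 71*(-1/11) - 31/1 = -71/11 - 31*1 = -71/11 - 31 = -412/11)
(-12627 + 22515) + J(92) = (-12627 + 22515) - 412/11 = 9888 - 412/11 = 108356/11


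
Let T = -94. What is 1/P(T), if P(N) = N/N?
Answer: 1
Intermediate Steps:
P(N) = 1
1/P(T) = 1/1 = 1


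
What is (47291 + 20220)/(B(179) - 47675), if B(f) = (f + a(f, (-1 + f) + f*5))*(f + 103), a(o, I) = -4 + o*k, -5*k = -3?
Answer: 337555/159809 ≈ 2.1122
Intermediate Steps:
k = ⅗ (k = -⅕*(-3) = ⅗ ≈ 0.60000)
a(o, I) = -4 + 3*o/5 (a(o, I) = -4 + o*(⅗) = -4 + 3*o/5)
B(f) = (-4 + 8*f/5)*(103 + f) (B(f) = (f + (-4 + 3*f/5))*(f + 103) = (-4 + 8*f/5)*(103 + f))
(47291 + 20220)/(B(179) - 47675) = (47291 + 20220)/((-412 + (8/5)*179² + (804/5)*179) - 47675) = 67511/((-412 + (8/5)*32041 + 143916/5) - 47675) = 67511/((-412 + 256328/5 + 143916/5) - 47675) = 67511/(398184/5 - 47675) = 67511/(159809/5) = 67511*(5/159809) = 337555/159809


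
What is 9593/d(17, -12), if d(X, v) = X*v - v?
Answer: -9593/192 ≈ -49.964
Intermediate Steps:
d(X, v) = -v + X*v
9593/d(17, -12) = 9593/((-12*(-1 + 17))) = 9593/((-12*16)) = 9593/(-192) = 9593*(-1/192) = -9593/192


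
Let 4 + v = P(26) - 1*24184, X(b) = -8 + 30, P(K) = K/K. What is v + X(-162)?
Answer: -24165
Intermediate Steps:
P(K) = 1
X(b) = 22
v = -24187 (v = -4 + (1 - 1*24184) = -4 + (1 - 24184) = -4 - 24183 = -24187)
v + X(-162) = -24187 + 22 = -24165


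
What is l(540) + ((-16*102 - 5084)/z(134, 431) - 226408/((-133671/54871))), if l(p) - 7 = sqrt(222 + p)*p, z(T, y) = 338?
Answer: 2099235704767/22590399 + 540*sqrt(762) ≈ 1.0783e+5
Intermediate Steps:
l(p) = 7 + p*sqrt(222 + p) (l(p) = 7 + sqrt(222 + p)*p = 7 + p*sqrt(222 + p))
l(540) + ((-16*102 - 5084)/z(134, 431) - 226408/((-133671/54871))) = (7 + 540*sqrt(222 + 540)) + ((-16*102 - 5084)/338 - 226408/((-133671/54871))) = (7 + 540*sqrt(762)) + ((-1632 - 5084)*(1/338) - 226408/((-133671*1/54871))) = (7 + 540*sqrt(762)) + (-6716*1/338 - 226408/(-133671/54871)) = (7 + 540*sqrt(762)) + (-3358/169 - 226408*(-54871/133671)) = (7 + 540*sqrt(762)) + (-3358/169 + 12423233368/133671) = (7 + 540*sqrt(762)) + 2099077571974/22590399 = 2099235704767/22590399 + 540*sqrt(762)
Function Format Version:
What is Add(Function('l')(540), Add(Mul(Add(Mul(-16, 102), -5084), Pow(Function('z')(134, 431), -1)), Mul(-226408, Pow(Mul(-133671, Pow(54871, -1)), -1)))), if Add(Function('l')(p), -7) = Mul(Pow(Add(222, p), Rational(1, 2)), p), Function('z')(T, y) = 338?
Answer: Add(Rational(2099235704767, 22590399), Mul(540, Pow(762, Rational(1, 2)))) ≈ 1.0783e+5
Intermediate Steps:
Function('l')(p) = Add(7, Mul(p, Pow(Add(222, p), Rational(1, 2)))) (Function('l')(p) = Add(7, Mul(Pow(Add(222, p), Rational(1, 2)), p)) = Add(7, Mul(p, Pow(Add(222, p), Rational(1, 2)))))
Add(Function('l')(540), Add(Mul(Add(Mul(-16, 102), -5084), Pow(Function('z')(134, 431), -1)), Mul(-226408, Pow(Mul(-133671, Pow(54871, -1)), -1)))) = Add(Add(7, Mul(540, Pow(Add(222, 540), Rational(1, 2)))), Add(Mul(Add(Mul(-16, 102), -5084), Pow(338, -1)), Mul(-226408, Pow(Mul(-133671, Pow(54871, -1)), -1)))) = Add(Add(7, Mul(540, Pow(762, Rational(1, 2)))), Add(Mul(Add(-1632, -5084), Rational(1, 338)), Mul(-226408, Pow(Mul(-133671, Rational(1, 54871)), -1)))) = Add(Add(7, Mul(540, Pow(762, Rational(1, 2)))), Add(Mul(-6716, Rational(1, 338)), Mul(-226408, Pow(Rational(-133671, 54871), -1)))) = Add(Add(7, Mul(540, Pow(762, Rational(1, 2)))), Add(Rational(-3358, 169), Mul(-226408, Rational(-54871, 133671)))) = Add(Add(7, Mul(540, Pow(762, Rational(1, 2)))), Add(Rational(-3358, 169), Rational(12423233368, 133671))) = Add(Add(7, Mul(540, Pow(762, Rational(1, 2)))), Rational(2099077571974, 22590399)) = Add(Rational(2099235704767, 22590399), Mul(540, Pow(762, Rational(1, 2))))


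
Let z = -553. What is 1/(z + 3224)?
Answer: 1/2671 ≈ 0.00037439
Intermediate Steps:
1/(z + 3224) = 1/(-553 + 3224) = 1/2671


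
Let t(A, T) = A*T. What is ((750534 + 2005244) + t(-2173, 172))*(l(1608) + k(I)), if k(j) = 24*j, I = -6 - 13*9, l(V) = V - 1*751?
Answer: -4990336090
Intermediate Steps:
l(V) = -751 + V (l(V) = V - 751 = -751 + V)
I = -123 (I = -6 - 117 = -123)
((750534 + 2005244) + t(-2173, 172))*(l(1608) + k(I)) = ((750534 + 2005244) - 2173*172)*((-751 + 1608) + 24*(-123)) = (2755778 - 373756)*(857 - 2952) = 2382022*(-2095) = -4990336090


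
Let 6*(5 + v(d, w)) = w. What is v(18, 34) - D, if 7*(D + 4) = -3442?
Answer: 10424/21 ≈ 496.38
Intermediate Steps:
D = -3470/7 (D = -4 + (⅐)*(-3442) = -4 - 3442/7 = -3470/7 ≈ -495.71)
v(d, w) = -5 + w/6
v(18, 34) - D = (-5 + (⅙)*34) - 1*(-3470/7) = (-5 + 17/3) + 3470/7 = ⅔ + 3470/7 = 10424/21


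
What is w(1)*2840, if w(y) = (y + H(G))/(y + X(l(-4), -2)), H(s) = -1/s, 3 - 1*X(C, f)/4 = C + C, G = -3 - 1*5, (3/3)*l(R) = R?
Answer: 71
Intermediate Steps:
l(R) = R
G = -8 (G = -3 - 5 = -8)
X(C, f) = 12 - 8*C (X(C, f) = 12 - 4*(C + C) = 12 - 8*C)
w(y) = (1/8 + y)/(44 + y) (w(y) = (y - 1/(-8))/(y + (12 - 8*(-4))) = (y - 1*(-1/8))/(y + (12 + 32)) = (y + 1/8)/(y + 44) = (1/8 + y)/(44 + y))
w(1)*2840 = ((1/8 + 1)/(44 + 1))*2840 = ((9/8)/45)*2840 = ((1/45)*(9/8))*2840 = (1/40)*2840 = 71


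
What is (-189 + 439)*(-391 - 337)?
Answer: -182000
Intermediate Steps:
(-189 + 439)*(-391 - 337) = 250*(-728) = -182000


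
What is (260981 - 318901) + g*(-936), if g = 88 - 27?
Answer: -115016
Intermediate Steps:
g = 61
(260981 - 318901) + g*(-936) = (260981 - 318901) + 61*(-936) = -57920 - 57096 = -115016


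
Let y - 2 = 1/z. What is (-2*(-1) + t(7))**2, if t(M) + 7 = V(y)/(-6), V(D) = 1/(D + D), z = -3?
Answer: 10201/400 ≈ 25.503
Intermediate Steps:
y = 5/3 (y = 2 + 1/(-3) = 2 + 1*(-1/3) = 2 - 1/3 = 5/3 ≈ 1.6667)
V(D) = 1/(2*D)
t(M) = -141/20 (t(M) = -7 + (1/(2*(5/3)))/(-6) = -7 + ((1/2)*(3/5))*(-1/6) = -7 + (3/10)*(-1/6) = -7 - 1/20 = -141/20)
(-2*(-1) + t(7))**2 = (-2*(-1) - 141/20)**2 = (2 - 141/20)**2 = (-101/20)**2 = 10201/400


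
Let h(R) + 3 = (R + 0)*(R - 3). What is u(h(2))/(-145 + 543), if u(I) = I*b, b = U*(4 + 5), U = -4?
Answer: 90/199 ≈ 0.45226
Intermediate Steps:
b = -36 (b = -4*(4 + 5) = -4*9 = -36)
h(R) = -3 + R*(-3 + R) (h(R) = -3 + (R + 0)*(R - 3) = -3 + R*(-3 + R))
u(I) = -36*I (u(I) = I*(-36) = -36*I)
u(h(2))/(-145 + 543) = (-36*(-3 + 2**2 - 3*2))/(-145 + 543) = (-36*(-3 + 4 - 6))/398 = (-36*(-5))/398 = (1/398)*180 = 90/199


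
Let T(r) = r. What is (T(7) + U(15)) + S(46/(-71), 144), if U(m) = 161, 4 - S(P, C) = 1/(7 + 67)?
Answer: 12727/74 ≈ 171.99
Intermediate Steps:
S(P, C) = 295/74 (S(P, C) = 4 - 1/(7 + 67) = 4 - 1/74 = 295/74)
(T(7) + U(15)) + S(46/(-71), 144) = (7 + 161) + 295/74 = 168 + 295/74 = 12727/74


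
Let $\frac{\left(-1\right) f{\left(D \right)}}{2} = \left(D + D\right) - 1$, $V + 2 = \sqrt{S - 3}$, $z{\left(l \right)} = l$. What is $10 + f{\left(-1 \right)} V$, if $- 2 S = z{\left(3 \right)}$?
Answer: $-2 + 9 i \sqrt{2} \approx -2.0 + 12.728 i$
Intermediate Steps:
$S = - \frac{3}{2}$ ($S = \left(- \frac{1}{2}\right) 3 = - \frac{3}{2} \approx -1.5$)
$V = -2 + \frac{3 i \sqrt{2}}{2}$ ($V = -2 + \sqrt{- \frac{3}{2} - 3} = -2 + \sqrt{- \frac{9}{2}} = -2 + \frac{3 i \sqrt{2}}{2} \approx -2.0 + 2.1213 i$)
$f{\left(D \right)} = 2 - 4 D$ ($f{\left(D \right)} = - 2 \left(\left(D + D\right) - 1\right) = - 2 \left(2 D - 1\right) = - 2 \left(-1 + 2 D\right) = 2 - 4 D$)
$10 + f{\left(-1 \right)} V = 10 + \left(2 - -4\right) \left(-2 + \frac{3 i \sqrt{2}}{2}\right) = 10 + \left(2 + 4\right) \left(-2 + \frac{3 i \sqrt{2}}{2}\right) = 10 + 6 \left(-2 + \frac{3 i \sqrt{2}}{2}\right) = 10 - \left(12 - 9 i \sqrt{2}\right) = -2 + 9 i \sqrt{2}$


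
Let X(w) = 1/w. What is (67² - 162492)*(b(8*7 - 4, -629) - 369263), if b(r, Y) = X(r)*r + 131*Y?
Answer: 71363792983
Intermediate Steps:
b(r, Y) = 1 + 131*Y (b(r, Y) = r/r + 131*Y = 1 + 131*Y)
(67² - 162492)*(b(8*7 - 4, -629) - 369263) = (67² - 162492)*((1 + 131*(-629)) - 369263) = (4489 - 162492)*((1 - 82399) - 369263) = -158003*(-82398 - 369263) = -158003*(-451661) = 71363792983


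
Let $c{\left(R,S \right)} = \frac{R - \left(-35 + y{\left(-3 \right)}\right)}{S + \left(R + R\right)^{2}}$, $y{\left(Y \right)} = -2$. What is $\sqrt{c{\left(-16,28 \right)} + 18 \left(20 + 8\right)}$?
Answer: $\frac{7 \sqrt{2845923}}{526} \approx 22.45$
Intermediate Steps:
$c{\left(R,S \right)} = \frac{37 + R}{S + 4 R^{2}}$ ($c{\left(R,S \right)} = \frac{R + \left(35 - -2\right)}{S + \left(R + R\right)^{2}} = \frac{R + \left(35 + 2\right)}{S + \left(2 R\right)^{2}} = \frac{R + 37}{S + 4 R^{2}} = \frac{37 + R}{S + 4 R^{2}}$)
$\sqrt{c{\left(-16,28 \right)} + 18 \left(20 + 8\right)} = \sqrt{\frac{37 - 16}{28 + 4 \left(-16\right)^{2}} + 18 \left(20 + 8\right)} = \sqrt{\frac{1}{28 + 4 \cdot 256} \cdot 21 + 18 \cdot 28} = \sqrt{\frac{1}{28 + 1024} \cdot 21 + 504} = \sqrt{\frac{1}{1052} \cdot 21 + 504} = \sqrt{\frac{21}{1052} + 504} = \sqrt{\frac{530229}{1052}} = \frac{7 \sqrt{2845923}}{526}$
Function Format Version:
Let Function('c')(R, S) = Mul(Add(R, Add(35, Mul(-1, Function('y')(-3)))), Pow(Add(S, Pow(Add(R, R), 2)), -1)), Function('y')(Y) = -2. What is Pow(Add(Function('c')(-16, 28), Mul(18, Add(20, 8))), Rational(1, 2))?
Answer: Mul(Rational(7, 526), Pow(2845923, Rational(1, 2))) ≈ 22.450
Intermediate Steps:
Function('c')(R, S) = Mul(Pow(Add(S, Mul(4, Pow(R, 2))), -1), Add(37, R)) (Function('c')(R, S) = Mul(Add(R, Add(35, Mul(-1, -2))), Pow(Add(S, Pow(Add(R, R), 2)), -1)) = Mul(Add(R, Add(35, 2)), Pow(Add(S, Pow(Mul(2, R), 2)), -1)) = Mul(Add(R, 37), Pow(Add(S, Mul(4, Pow(R, 2))), -1)) = Mul(Add(37, R), Pow(Add(S, Mul(4, Pow(R, 2))), -1)) = Mul(Pow(Add(S, Mul(4, Pow(R, 2))), -1), Add(37, R)))
Pow(Add(Function('c')(-16, 28), Mul(18, Add(20, 8))), Rational(1, 2)) = Pow(Add(Mul(Pow(Add(28, Mul(4, Pow(-16, 2))), -1), Add(37, -16)), Mul(18, Add(20, 8))), Rational(1, 2)) = Pow(Add(Mul(Pow(Add(28, Mul(4, 256)), -1), 21), Mul(18, 28)), Rational(1, 2)) = Pow(Add(Mul(Pow(Add(28, 1024), -1), 21), 504), Rational(1, 2)) = Pow(Add(Mul(Pow(1052, -1), 21), 504), Rational(1, 2)) = Pow(Add(Mul(Rational(1, 1052), 21), 504), Rational(1, 2)) = Pow(Add(Rational(21, 1052), 504), Rational(1, 2)) = Pow(Rational(530229, 1052), Rational(1, 2)) = Mul(Rational(7, 526), Pow(2845923, Rational(1, 2)))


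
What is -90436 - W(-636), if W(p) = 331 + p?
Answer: -90131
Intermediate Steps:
-90436 - W(-636) = -90436 - (331 - 636) = -90436 - 1*(-305) = -90436 + 305 = -90131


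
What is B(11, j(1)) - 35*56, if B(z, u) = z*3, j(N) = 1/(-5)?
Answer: -1927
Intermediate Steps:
j(N) = -1/5
B(z, u) = 3*z
B(11, j(1)) - 35*56 = 3*11 - 35*56 = 33 - 1960 = -1927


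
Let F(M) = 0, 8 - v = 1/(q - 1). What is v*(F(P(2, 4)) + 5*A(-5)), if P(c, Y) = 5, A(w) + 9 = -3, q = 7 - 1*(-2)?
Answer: -945/2 ≈ -472.50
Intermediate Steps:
q = 9 (q = 7 + 2 = 9)
A(w) = -12 (A(w) = -9 - 3 = -12)
v = 63/8 (v = 8 - 1/(9 - 1) = 8 - 1/8 = 8 - 1*⅛ = 8 - ⅛ = 63/8 ≈ 7.8750)
v*(F(P(2, 4)) + 5*A(-5)) = 63*(0 + 5*(-12))/8 = 63*(0 - 60)/8 = (63/8)*(-60) = -945/2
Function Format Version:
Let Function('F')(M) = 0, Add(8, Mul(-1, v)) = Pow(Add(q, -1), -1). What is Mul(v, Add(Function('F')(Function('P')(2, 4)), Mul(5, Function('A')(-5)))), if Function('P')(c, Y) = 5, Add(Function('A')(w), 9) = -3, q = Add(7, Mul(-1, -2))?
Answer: Rational(-945, 2) ≈ -472.50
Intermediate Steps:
q = 9 (q = Add(7, 2) = 9)
Function('A')(w) = -12 (Function('A')(w) = Add(-9, -3) = -12)
v = Rational(63, 8) (v = Add(8, Mul(-1, Pow(Add(9, -1), -1))) = Add(8, Mul(-1, Pow(8, -1))) = Add(8, Mul(-1, Rational(1, 8))) = Add(8, Rational(-1, 8)) = Rational(63, 8) ≈ 7.8750)
Mul(v, Add(Function('F')(Function('P')(2, 4)), Mul(5, Function('A')(-5)))) = Mul(Rational(63, 8), Add(0, Mul(5, -12))) = Mul(Rational(63, 8), Add(0, -60)) = Mul(Rational(63, 8), -60) = Rational(-945, 2)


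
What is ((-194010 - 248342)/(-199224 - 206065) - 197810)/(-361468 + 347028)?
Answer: 40084887369/2926186580 ≈ 13.699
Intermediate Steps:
((-194010 - 248342)/(-199224 - 206065) - 197810)/(-361468 + 347028) = (-442352/(-405289) - 197810)/(-14440) = (-442352*(-1/405289) - 197810)*(-1/14440) = (442352/405289 - 197810)*(-1/14440) = -80169774738/405289*(-1/14440) = 40084887369/2926186580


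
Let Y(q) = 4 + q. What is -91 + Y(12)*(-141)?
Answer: -2347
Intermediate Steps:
-91 + Y(12)*(-141) = -91 + (4 + 12)*(-141) = -91 + 16*(-141) = -91 - 2256 = -2347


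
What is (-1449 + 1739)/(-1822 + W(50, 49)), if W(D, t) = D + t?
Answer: -290/1723 ≈ -0.16831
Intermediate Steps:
(-1449 + 1739)/(-1822 + W(50, 49)) = (-1449 + 1739)/(-1822 + (50 + 49)) = 290/(-1822 + 99) = 290/(-1723) = 290*(-1/1723) = -290/1723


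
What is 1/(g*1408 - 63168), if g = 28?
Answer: -1/23744 ≈ -4.2116e-5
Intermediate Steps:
1/(g*1408 - 63168) = 1/(28*1408 - 63168) = 1/(39424 - 63168) = 1/(-23744) = -1/23744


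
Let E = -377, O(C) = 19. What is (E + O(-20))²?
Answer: 128164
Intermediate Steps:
(E + O(-20))² = (-377 + 19)² = (-358)² = 128164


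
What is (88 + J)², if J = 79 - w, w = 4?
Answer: 26569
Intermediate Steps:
J = 75 (J = 79 - 1*4 = 79 - 4 = 75)
(88 + J)² = (88 + 75)² = 163² = 26569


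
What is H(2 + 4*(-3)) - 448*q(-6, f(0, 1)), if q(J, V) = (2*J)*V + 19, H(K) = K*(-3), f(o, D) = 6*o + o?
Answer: -8482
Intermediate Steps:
f(o, D) = 7*o
H(K) = -3*K
q(J, V) = 19 + 2*J*V (q(J, V) = 2*J*V + 19 = 19 + 2*J*V)
H(2 + 4*(-3)) - 448*q(-6, f(0, 1)) = -3*(2 + 4*(-3)) - 448*(19 + 2*(-6)*(7*0)) = -3*(2 - 12) - 448*(19 + 2*(-6)*0) = -3*(-10) - 448*(19 + 0) = 30 - 448*19 = 30 - 8512 = -8482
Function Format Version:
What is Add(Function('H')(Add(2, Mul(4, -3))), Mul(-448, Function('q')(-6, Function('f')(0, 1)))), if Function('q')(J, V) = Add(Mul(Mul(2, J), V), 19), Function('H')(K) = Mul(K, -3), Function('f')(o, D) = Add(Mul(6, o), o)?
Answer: -8482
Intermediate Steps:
Function('f')(o, D) = Mul(7, o)
Function('H')(K) = Mul(-3, K)
Function('q')(J, V) = Add(19, Mul(2, J, V)) (Function('q')(J, V) = Add(Mul(2, J, V), 19) = Add(19, Mul(2, J, V)))
Add(Function('H')(Add(2, Mul(4, -3))), Mul(-448, Function('q')(-6, Function('f')(0, 1)))) = Add(Mul(-3, Add(2, Mul(4, -3))), Mul(-448, Add(19, Mul(2, -6, Mul(7, 0))))) = Add(Mul(-3, Add(2, -12)), Mul(-448, Add(19, Mul(2, -6, 0)))) = Add(Mul(-3, -10), Mul(-448, Add(19, 0))) = Add(30, Mul(-448, 19)) = Add(30, -8512) = -8482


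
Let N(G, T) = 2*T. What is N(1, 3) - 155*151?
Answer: -23399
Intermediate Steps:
N(1, 3) - 155*151 = 2*3 - 155*151 = 6 - 23405 = -23399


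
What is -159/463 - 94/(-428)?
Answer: -12265/99082 ≈ -0.12379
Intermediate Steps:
-159/463 - 94/(-428) = -159*1/463 - 94*(-1/428) = -159/463 + 47/214 = -12265/99082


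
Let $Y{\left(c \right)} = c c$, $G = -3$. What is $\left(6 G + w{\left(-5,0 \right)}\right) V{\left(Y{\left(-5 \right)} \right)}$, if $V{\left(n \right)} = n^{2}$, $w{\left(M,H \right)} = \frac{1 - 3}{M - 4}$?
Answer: $- \frac{100000}{9} \approx -11111.0$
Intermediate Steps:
$Y{\left(c \right)} = c^{2}$
$w{\left(M,H \right)} = - \frac{2}{-4 + M}$
$\left(6 G + w{\left(-5,0 \right)}\right) V{\left(Y{\left(-5 \right)} \right)} = \left(6 \left(-3\right) - \frac{2}{-4 - 5}\right) \left(\left(-5\right)^{2}\right)^{2} = \left(-18 - \frac{2}{-9}\right) 25^{2} = \left(-18 - - \frac{2}{9}\right) 625 = \left(-18 + \frac{2}{9}\right) 625 = \left(- \frac{160}{9}\right) 625 = - \frac{100000}{9}$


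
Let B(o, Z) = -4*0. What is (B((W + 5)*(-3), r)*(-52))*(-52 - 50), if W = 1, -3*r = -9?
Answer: 0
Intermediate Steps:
r = 3 (r = -⅓*(-9) = 3)
B(o, Z) = 0
(B((W + 5)*(-3), r)*(-52))*(-52 - 50) = (0*(-52))*(-52 - 50) = 0*(-102) = 0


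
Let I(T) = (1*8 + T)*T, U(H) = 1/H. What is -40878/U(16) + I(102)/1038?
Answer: -113148434/173 ≈ -6.5404e+5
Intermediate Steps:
I(T) = T*(8 + T) (I(T) = (8 + T)*T = T*(8 + T))
-40878/U(16) + I(102)/1038 = -40878/(1/16) + (102*(8 + 102))/1038 = -40878/1/16 + (102*110)*(1/1038) = -40878*16 + 11220*(1/1038) = -654048 + 1870/173 = -113148434/173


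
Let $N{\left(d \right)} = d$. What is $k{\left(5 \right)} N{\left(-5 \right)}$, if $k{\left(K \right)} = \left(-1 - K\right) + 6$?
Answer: $0$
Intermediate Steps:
$k{\left(K \right)} = 5 - K$
$k{\left(5 \right)} N{\left(-5 \right)} = \left(5 - 5\right) \left(-5\right) = 0 \left(-5\right) = 0$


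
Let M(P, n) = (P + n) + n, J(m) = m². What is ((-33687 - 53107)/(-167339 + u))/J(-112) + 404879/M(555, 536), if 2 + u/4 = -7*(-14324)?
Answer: 593521448685881/2385057046400 ≈ 248.85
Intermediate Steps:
u = 401064 (u = -8 + 4*(-7*(-14324)) = -8 + 4*100268 = -8 + 401072 = 401064)
M(P, n) = P + 2*n
((-33687 - 53107)/(-167339 + u))/J(-112) + 404879/M(555, 536) = ((-33687 - 53107)/(-167339 + 401064))/((-112)²) + 404879/(555 + 2*536) = -86794/233725/12544 + 404879/(555 + 1072) = -86794*1/233725*(1/12544) + 404879/1627 = -86794/233725*1/12544 + 404879*(1/1627) = -43397/1465923200 + 404879/1627 = 593521448685881/2385057046400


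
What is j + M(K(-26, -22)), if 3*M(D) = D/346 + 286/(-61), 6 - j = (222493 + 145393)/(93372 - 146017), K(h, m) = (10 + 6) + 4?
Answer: 19074375344/1666688055 ≈ 11.444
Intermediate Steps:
K(h, m) = 20 (K(h, m) = 16 + 4 = 20)
j = 683756/52645 (j = 6 - (222493 + 145393)/(93372 - 146017) = 6 - 367886/(-52645) = 6 - 367886*(-1)/52645 = 6 - 1*(-367886/52645) = 6 + 367886/52645 = 683756/52645 ≈ 12.988)
M(D) = -286/183 + D/1038 (M(D) = (D/346 + 286/(-61))/3 = (D*(1/346) + 286*(-1/61))/3 = (D/346 - 286/61)/3 = (-286/61 + D/346)/3 = -286/183 + D/1038)
j + M(K(-26, -22)) = 683756/52645 + (-286/183 + (1/1038)*20) = 683756/52645 + (-286/183 + 10/519) = 683756/52645 - 48868/31659 = 19074375344/1666688055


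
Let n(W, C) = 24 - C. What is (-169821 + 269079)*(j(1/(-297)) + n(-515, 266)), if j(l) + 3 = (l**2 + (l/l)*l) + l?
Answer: -715047948628/29403 ≈ -2.4319e+7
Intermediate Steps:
j(l) = -3 + l**2 + 2*l (j(l) = -3 + ((l**2 + (l/l)*l) + l) = -3 + ((l**2 + 1*l) + l) = -3 + ((l**2 + l) + l) = -3 + ((l + l**2) + l) = -3 + (l**2 + 2*l) = -3 + l**2 + 2*l)
(-169821 + 269079)*(j(1/(-297)) + n(-515, 266)) = (-169821 + 269079)*((-3 + (1/(-297))**2 + 2/(-297)) + (24 - 1*266)) = 99258*((-3 + (-1/297)**2 + 2*(-1/297)) + (24 - 266)) = 99258*((-3 + 1/88209 - 2/297) - 242) = 99258*(-265220/88209 - 242) = 99258*(-21611798/88209) = -715047948628/29403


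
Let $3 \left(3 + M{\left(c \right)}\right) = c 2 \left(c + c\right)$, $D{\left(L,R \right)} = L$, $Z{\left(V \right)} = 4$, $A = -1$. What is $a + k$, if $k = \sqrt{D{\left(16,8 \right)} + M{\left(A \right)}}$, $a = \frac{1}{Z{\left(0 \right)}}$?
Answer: $\frac{1}{4} + \frac{\sqrt{129}}{3} \approx 4.0359$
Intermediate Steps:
$a = \frac{1}{4} \approx 0.25$
$M{\left(c \right)} = -3 + \frac{4 c^{2}}{3}$ ($M{\left(c \right)} = -3 + \frac{c 2 \left(c + c\right)}{3} = -3 + \frac{2 c 2 c}{3} = -3 + \frac{4 c^{2}}{3}$)
$k = \frac{\sqrt{129}}{3}$ ($k = \sqrt{16 - \left(3 - \frac{4 \left(-1\right)^{2}}{3}\right)} = \sqrt{16 + \left(-3 + \frac{4}{3} \cdot 1\right)} = \sqrt{16 + \left(-3 + \frac{4}{3}\right)} = \sqrt{16 - \frac{5}{3}} = \sqrt{\frac{43}{3}} = \frac{\sqrt{129}}{3} \approx 3.7859$)
$a + k = \frac{1}{4} + \frac{\sqrt{129}}{3}$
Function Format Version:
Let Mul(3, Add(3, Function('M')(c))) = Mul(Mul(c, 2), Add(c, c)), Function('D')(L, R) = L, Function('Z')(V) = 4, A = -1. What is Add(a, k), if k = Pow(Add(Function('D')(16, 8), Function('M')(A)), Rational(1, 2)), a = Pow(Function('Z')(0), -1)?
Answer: Add(Rational(1, 4), Mul(Rational(1, 3), Pow(129, Rational(1, 2)))) ≈ 4.0359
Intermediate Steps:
a = Rational(1, 4) (a = Pow(4, -1) = Rational(1, 4) ≈ 0.25000)
Function('M')(c) = Add(-3, Mul(Rational(4, 3), Pow(c, 2))) (Function('M')(c) = Add(-3, Mul(Rational(1, 3), Mul(Mul(c, 2), Add(c, c)))) = Add(-3, Mul(Rational(1, 3), Mul(Mul(2, c), Mul(2, c)))) = Add(-3, Mul(Rational(1, 3), Mul(4, Pow(c, 2)))) = Add(-3, Mul(Rational(4, 3), Pow(c, 2))))
k = Mul(Rational(1, 3), Pow(129, Rational(1, 2))) (k = Pow(Add(16, Add(-3, Mul(Rational(4, 3), Pow(-1, 2)))), Rational(1, 2)) = Pow(Add(16, Add(-3, Mul(Rational(4, 3), 1))), Rational(1, 2)) = Pow(Add(16, Add(-3, Rational(4, 3))), Rational(1, 2)) = Pow(Add(16, Rational(-5, 3)), Rational(1, 2)) = Pow(Rational(43, 3), Rational(1, 2)) = Mul(Rational(1, 3), Pow(129, Rational(1, 2))) ≈ 3.7859)
Add(a, k) = Add(Rational(1, 4), Mul(Rational(1, 3), Pow(129, Rational(1, 2))))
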